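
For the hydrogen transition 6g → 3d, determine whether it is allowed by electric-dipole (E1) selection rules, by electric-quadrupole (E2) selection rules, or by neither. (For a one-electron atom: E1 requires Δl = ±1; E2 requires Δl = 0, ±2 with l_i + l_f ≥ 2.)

Δl = 2 − 4 = -2; l_i + l_f = 6.
E1 (Δl = ±1): not satisfied.
E2 (Δl = 0,±2, l_i+l_f ≥ 2): satisfied.

E2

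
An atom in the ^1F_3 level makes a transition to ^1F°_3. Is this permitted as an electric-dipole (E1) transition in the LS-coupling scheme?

Initial level: S=0, L=3, J=3, parity even. Final level: S=0, L=3, J=3, parity odd.
Parity must change: even → odd — ok.
ΔS = 0: S: 0 → 0 — ok.
ΔL = 0, ±1 (not L=0↔0): L: 3 → 3, ΔL = +0 — ok.
ΔJ = 0, ±1 (not J=0↔0): J: 3 → 3, ΔJ = +0 — ok.
All four E1 rules are satisfied.

allowed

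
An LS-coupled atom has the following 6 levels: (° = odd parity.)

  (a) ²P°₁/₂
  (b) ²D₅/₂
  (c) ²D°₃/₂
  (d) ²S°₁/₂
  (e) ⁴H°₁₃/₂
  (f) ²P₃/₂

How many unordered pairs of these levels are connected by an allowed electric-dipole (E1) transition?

(a)–(b): forbidden (ΔJ).
(a)–(c): forbidden (parity).
(a)–(d): forbidden (parity).
(a)–(e): forbidden (parity, ΔS, ΔL, ΔJ).
(a)–(f): allowed.
(b)–(c): allowed.
(b)–(d): forbidden (ΔL, ΔJ).
(b)–(e): forbidden (ΔS, ΔL, ΔJ).
(b)–(f): forbidden (parity).
(c)–(d): forbidden (parity, ΔL).
(c)–(e): forbidden (parity, ΔS, ΔL, ΔJ).
(c)–(f): allowed.
(d)–(e): forbidden (parity, ΔS, ΔL, ΔJ).
(d)–(f): allowed.
(e)–(f): forbidden (ΔS, ΔL, ΔJ).
Allowed pairs: 4 of 15.

4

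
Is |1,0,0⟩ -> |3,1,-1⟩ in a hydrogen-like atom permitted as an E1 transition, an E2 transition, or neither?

E1

Δl = 1 − 0 = +1; l_i + l_f = 1.
Δm_l = -1.
E1 (Δl = ±1, |Δm_l| ≤ 1): satisfied.
E2 (Δl = 0,±2, l_i+l_f ≥ 2, |Δm_l| ≤ 2): not satisfied.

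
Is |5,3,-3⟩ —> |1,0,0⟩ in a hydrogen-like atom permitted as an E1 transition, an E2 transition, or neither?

neither

Δl = 0 − 3 = -3; l_i + l_f = 3.
Δm_l = +3.
E1 (Δl = ±1, |Δm_l| ≤ 1): not satisfied.
E2 (Δl = 0,±2, l_i+l_f ≥ 2, |Δm_l| ≤ 2): not satisfied.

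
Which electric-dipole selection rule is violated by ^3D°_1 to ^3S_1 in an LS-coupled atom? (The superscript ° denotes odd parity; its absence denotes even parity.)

the ΔL = 0, ±1 rule

ΔL = 0, ±1 (not L=0↔0): L: 2 → 0, ΔL = -2 — fails.
ΔS = 0: S: 1 → 1 — passes.
Parity must change: odd → even — passes.
ΔJ = 0, ±1 (not J=0↔0): J: 1 → 1, ΔJ = +0 — passes.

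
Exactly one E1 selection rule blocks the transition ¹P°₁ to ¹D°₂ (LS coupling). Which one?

parity

Initial level: S=0, L=1, J=1, parity odd. Final level: S=0, L=2, J=2, parity odd.
ΔL = 0, ±1 (not L=0↔0): L: 1 → 2, ΔL = +1 — passes.
ΔJ = 0, ±1 (not J=0↔0): J: 1 → 2, ΔJ = +1 — passes.
ΔS = 0: S: 0 → 0 — passes.
Parity must change: odd → odd — fails.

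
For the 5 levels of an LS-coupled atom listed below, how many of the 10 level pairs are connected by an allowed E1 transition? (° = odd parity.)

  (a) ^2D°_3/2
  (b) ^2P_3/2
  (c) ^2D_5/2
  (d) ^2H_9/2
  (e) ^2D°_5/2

4

(a)–(b): allowed.
(a)–(c): allowed.
(a)–(d): forbidden (ΔL, ΔJ).
(a)–(e): forbidden (parity).
(b)–(c): forbidden (parity).
(b)–(d): forbidden (parity, ΔL, ΔJ).
(b)–(e): allowed.
(c)–(d): forbidden (parity, ΔL, ΔJ).
(c)–(e): allowed.
(d)–(e): forbidden (ΔL, ΔJ).
Allowed pairs: 4 of 10.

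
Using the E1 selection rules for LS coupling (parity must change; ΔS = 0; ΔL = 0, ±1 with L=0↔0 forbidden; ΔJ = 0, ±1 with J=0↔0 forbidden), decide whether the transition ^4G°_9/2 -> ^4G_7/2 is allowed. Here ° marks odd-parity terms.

allowed

Parity must change: odd → even — passes.
ΔS = 0: S: 3/2 → 3/2 — passes.
ΔL = 0, ±1 (not L=0↔0): L: 4 → 4, ΔL = +0 — passes.
ΔJ = 0, ±1 (not J=0↔0): J: 9/2 → 7/2, ΔJ = -1 — passes.
All four E1 rules are satisfied.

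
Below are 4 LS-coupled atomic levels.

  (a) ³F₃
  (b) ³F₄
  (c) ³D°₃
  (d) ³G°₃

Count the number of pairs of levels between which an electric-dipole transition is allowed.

4

(a)–(b): forbidden (parity).
(a)–(c): allowed.
(a)–(d): allowed.
(b)–(c): allowed.
(b)–(d): allowed.
(c)–(d): forbidden (parity, ΔL).
Allowed pairs: 4 of 6.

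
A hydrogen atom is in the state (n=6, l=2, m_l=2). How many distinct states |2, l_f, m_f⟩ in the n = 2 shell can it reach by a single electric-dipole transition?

1

E1 requires Δl = ±1, so l_f ∈ {1, 3}; with 0 ≤ l_f ≤ n_f−1 = 1, the allowed l_f values are {1}.
For l_f = 1: m_f ∈ {m_i−1, m_i, m_i+1} ∩ [−1, 1] = {1} → 1 state.
Total: 1.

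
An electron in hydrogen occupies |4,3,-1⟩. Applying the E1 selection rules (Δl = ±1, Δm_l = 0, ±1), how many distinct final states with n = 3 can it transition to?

E1 requires Δl = ±1, so l_f ∈ {2, 4}; with 0 ≤ l_f ≤ n_f−1 = 2, the allowed l_f values are {2}.
For l_f = 2: m_f ∈ {m_i−1, m_i, m_i+1} ∩ [−2, 2] = {-2, -1, 0} → 3 states.
Total: 3.

3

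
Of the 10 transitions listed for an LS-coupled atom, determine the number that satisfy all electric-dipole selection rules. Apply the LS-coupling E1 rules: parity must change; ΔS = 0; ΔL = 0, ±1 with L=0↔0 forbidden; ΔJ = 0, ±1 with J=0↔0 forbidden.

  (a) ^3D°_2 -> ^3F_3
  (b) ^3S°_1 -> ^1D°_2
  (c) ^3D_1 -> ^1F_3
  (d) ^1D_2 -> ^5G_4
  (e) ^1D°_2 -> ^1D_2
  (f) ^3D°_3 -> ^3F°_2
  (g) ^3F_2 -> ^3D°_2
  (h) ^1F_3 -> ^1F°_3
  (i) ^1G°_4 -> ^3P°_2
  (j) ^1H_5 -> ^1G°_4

(a) allowed
(b) forbidden (parity, ΔS, ΔL fail)
(c) forbidden (parity, ΔS, ΔJ fail)
(d) forbidden (parity, ΔS, ΔL, ΔJ fail)
(e) allowed
(f) forbidden (parity fails)
(g) allowed
(h) allowed
(i) forbidden (parity, ΔS, ΔL, ΔJ fail)
(j) allowed
Total allowed: 5 of 10.

5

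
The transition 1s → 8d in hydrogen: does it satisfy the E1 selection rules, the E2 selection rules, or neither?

Δl = 2 − 0 = +2; l_i + l_f = 2.
E1 (Δl = ±1): not satisfied.
E2 (Δl = 0,±2, l_i+l_f ≥ 2): satisfied.

E2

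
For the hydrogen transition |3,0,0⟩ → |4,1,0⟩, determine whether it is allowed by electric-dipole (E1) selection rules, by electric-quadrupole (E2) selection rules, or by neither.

Δl = 1 − 0 = +1; l_i + l_f = 1.
Δm_l = +0.
E1 (Δl = ±1, |Δm_l| ≤ 1): satisfied.
E2 (Δl = 0,±2, l_i+l_f ≥ 2, |Δm_l| ≤ 2): not satisfied.

E1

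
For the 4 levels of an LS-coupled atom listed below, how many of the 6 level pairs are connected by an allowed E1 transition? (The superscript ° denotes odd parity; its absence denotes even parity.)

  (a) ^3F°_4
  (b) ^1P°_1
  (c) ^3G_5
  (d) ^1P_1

2

(a)–(b): forbidden (parity, ΔS, ΔL, ΔJ).
(a)–(c): allowed.
(a)–(d): forbidden (ΔS, ΔL, ΔJ).
(b)–(c): forbidden (ΔS, ΔL, ΔJ).
(b)–(d): allowed.
(c)–(d): forbidden (parity, ΔS, ΔL, ΔJ).
Allowed pairs: 2 of 6.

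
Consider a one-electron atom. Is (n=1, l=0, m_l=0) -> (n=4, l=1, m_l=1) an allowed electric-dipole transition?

allowed

l: 0 → 1 (Δl = +1). Δl = ±1 ok.
Δm_l = 1 − (0) = +1. E1 requires Δm_l = 0, ±1: ok.
All E1 selection rules are satisfied.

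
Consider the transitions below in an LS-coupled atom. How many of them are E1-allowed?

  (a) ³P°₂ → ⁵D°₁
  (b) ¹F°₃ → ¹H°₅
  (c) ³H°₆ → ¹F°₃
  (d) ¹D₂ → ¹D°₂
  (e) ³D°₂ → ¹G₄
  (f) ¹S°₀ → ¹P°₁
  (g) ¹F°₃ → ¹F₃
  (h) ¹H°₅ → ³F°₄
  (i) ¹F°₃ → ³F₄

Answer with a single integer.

(a) forbidden (parity, ΔS fail)
(b) forbidden (parity, ΔL, ΔJ fail)
(c) forbidden (parity, ΔS, ΔL, ΔJ fail)
(d) allowed
(e) forbidden (ΔS, ΔL, ΔJ fail)
(f) forbidden (parity fails)
(g) allowed
(h) forbidden (parity, ΔS, ΔL fail)
(i) forbidden (ΔS fails)
Total allowed: 2 of 9.

2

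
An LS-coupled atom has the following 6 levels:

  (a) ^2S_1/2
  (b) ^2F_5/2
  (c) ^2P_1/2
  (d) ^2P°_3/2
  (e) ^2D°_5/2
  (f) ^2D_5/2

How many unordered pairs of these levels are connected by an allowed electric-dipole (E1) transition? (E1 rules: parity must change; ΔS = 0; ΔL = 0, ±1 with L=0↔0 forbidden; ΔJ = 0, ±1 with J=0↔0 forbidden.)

5

(a)–(b): forbidden (parity, ΔL, ΔJ).
(a)–(c): forbidden (parity).
(a)–(d): allowed.
(a)–(e): forbidden (ΔL, ΔJ).
(a)–(f): forbidden (parity, ΔL, ΔJ).
(b)–(c): forbidden (parity, ΔL, ΔJ).
(b)–(d): forbidden (ΔL).
(b)–(e): allowed.
(b)–(f): forbidden (parity).
(c)–(d): allowed.
(c)–(e): forbidden (ΔJ).
(c)–(f): forbidden (parity, ΔJ).
(d)–(e): forbidden (parity).
(d)–(f): allowed.
(e)–(f): allowed.
Allowed pairs: 5 of 15.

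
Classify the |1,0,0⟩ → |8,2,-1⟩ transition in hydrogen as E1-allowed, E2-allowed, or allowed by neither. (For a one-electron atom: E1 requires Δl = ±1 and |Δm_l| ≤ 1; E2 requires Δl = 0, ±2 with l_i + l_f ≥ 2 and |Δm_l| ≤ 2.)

E2

Δl = 2 − 0 = +2; l_i + l_f = 2.
Δm_l = -1.
E1 (Δl = ±1, |Δm_l| ≤ 1): not satisfied.
E2 (Δl = 0,±2, l_i+l_f ≥ 2, |Δm_l| ≤ 2): satisfied.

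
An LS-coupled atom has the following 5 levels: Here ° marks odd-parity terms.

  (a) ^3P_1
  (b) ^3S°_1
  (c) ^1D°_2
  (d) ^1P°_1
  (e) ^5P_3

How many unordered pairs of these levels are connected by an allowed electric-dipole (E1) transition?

(a)–(b): allowed.
(a)–(c): forbidden (ΔS).
(a)–(d): forbidden (ΔS).
(a)–(e): forbidden (parity, ΔS, ΔJ).
(b)–(c): forbidden (parity, ΔS, ΔL).
(b)–(d): forbidden (parity, ΔS).
(b)–(e): forbidden (ΔS, ΔJ).
(c)–(d): forbidden (parity).
(c)–(e): forbidden (ΔS).
(d)–(e): forbidden (ΔS, ΔJ).
Allowed pairs: 1 of 10.

1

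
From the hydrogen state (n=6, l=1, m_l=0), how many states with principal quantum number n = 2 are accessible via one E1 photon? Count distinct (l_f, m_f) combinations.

E1 requires Δl = ±1, so l_f ∈ {0, 2}; with 0 ≤ l_f ≤ n_f−1 = 1, the allowed l_f values are {0}.
For l_f = 0: m_f ∈ {m_i−1, m_i, m_i+1} ∩ [−0, 0] = {0} → 1 state.
Total: 1.

1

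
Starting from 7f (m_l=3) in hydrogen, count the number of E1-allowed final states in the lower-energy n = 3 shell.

1

E1 requires Δl = ±1, so l_f ∈ {2, 4}; with 0 ≤ l_f ≤ n_f−1 = 2, the allowed l_f values are {2}.
For l_f = 2: m_f ∈ {m_i−1, m_i, m_i+1} ∩ [−2, 2] = {2} → 1 state.
Total: 1.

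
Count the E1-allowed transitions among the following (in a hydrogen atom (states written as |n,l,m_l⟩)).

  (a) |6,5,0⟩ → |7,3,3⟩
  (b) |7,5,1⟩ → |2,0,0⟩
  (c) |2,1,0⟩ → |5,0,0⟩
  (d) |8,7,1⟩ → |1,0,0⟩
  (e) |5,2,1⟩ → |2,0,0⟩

(a) forbidden — Δl = -2 (E1 requires Δl = ±1); Δm_l = +3 (E1 requires Δm_l = 0, ±1)
(b) forbidden — Δl = -5 (E1 requires Δl = ±1)
(c) allowed
(d) forbidden — Δl = -7 (E1 requires Δl = ±1)
(e) forbidden — Δl = -2 (E1 requires Δl = ±1)
Total allowed: 1 of 5.

1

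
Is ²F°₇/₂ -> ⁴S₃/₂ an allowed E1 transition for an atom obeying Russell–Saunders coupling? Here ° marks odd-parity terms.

forbidden

Parity must change: odd → even — satisfied.
ΔS = 0: S: 1/2 → 3/2 — violated.
ΔL = 0, ±1 (not L=0↔0): L: 3 → 0, ΔL = -3 — violated.
ΔJ = 0, ±1 (not J=0↔0): J: 7/2 → 3/2, ΔJ = -2 — violated.
Rule(s) violated: ΔS, ΔL, ΔJ.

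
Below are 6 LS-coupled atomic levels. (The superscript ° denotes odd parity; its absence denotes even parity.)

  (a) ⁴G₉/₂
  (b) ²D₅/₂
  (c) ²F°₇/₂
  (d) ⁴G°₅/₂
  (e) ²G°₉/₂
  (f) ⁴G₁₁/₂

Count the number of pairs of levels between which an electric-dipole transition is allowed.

(a)–(b): forbidden (parity, ΔS, ΔL, ΔJ).
(a)–(c): forbidden (ΔS).
(a)–(d): forbidden (ΔJ).
(a)–(e): forbidden (ΔS).
(a)–(f): forbidden (parity).
(b)–(c): allowed.
(b)–(d): forbidden (ΔS, ΔL).
(b)–(e): forbidden (ΔL, ΔJ).
(b)–(f): forbidden (parity, ΔS, ΔL, ΔJ).
(c)–(d): forbidden (parity, ΔS).
(c)–(e): forbidden (parity).
(c)–(f): forbidden (ΔS, ΔJ).
(d)–(e): forbidden (parity, ΔS, ΔJ).
(d)–(f): forbidden (ΔJ).
(e)–(f): forbidden (ΔS).
Allowed pairs: 1 of 15.

1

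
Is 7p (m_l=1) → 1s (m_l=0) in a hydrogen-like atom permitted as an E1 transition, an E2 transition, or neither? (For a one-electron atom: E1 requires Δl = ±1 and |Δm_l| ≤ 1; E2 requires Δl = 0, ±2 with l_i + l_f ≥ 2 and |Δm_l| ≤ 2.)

E1

Δl = 0 − 1 = -1; l_i + l_f = 1.
Δm_l = -1.
E1 (Δl = ±1, |Δm_l| ≤ 1): satisfied.
E2 (Δl = 0,±2, l_i+l_f ≥ 2, |Δm_l| ≤ 2): not satisfied.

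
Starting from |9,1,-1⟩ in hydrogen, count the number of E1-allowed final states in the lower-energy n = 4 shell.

4

E1 requires Δl = ±1, so l_f ∈ {0, 2}; with 0 ≤ l_f ≤ n_f−1 = 3, the allowed l_f values are {0, 2}.
For l_f = 0: m_f ∈ {m_i−1, m_i, m_i+1} ∩ [−0, 0] = {0} → 1 state.
For l_f = 2: m_f ∈ {m_i−1, m_i, m_i+1} ∩ [−2, 2] = {-2, -1, 0} → 3 states.
Total: 4.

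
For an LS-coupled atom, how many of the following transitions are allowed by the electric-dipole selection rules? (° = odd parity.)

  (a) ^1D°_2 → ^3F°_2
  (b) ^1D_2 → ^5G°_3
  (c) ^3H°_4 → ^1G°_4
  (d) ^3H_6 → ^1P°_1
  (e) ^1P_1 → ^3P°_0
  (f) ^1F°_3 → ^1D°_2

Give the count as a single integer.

0

(a) forbidden (parity, ΔS fail)
(b) forbidden (ΔS, ΔL fail)
(c) forbidden (parity, ΔS fail)
(d) forbidden (ΔS, ΔL, ΔJ fail)
(e) forbidden (ΔS fails)
(f) forbidden (parity fails)
Total allowed: 0 of 6.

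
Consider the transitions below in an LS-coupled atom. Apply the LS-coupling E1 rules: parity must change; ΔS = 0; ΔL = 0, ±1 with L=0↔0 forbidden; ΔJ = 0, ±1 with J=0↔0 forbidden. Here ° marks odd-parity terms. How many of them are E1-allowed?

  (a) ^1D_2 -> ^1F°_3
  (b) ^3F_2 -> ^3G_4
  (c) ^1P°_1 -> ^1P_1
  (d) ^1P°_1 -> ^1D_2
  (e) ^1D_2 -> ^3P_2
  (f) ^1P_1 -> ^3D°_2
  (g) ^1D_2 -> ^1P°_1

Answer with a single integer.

4

(a) allowed
(b) forbidden (parity, ΔJ fail)
(c) allowed
(d) allowed
(e) forbidden (parity, ΔS fail)
(f) forbidden (ΔS fails)
(g) allowed
Total allowed: 4 of 7.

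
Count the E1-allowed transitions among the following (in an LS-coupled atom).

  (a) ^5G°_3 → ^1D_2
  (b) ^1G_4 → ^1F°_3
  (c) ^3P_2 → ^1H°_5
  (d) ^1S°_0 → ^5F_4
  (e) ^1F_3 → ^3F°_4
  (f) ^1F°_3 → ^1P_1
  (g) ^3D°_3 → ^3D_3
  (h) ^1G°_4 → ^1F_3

3

(a) forbidden (ΔS, ΔL fail)
(b) allowed
(c) forbidden (ΔS, ΔL, ΔJ fail)
(d) forbidden (ΔS, ΔL, ΔJ fail)
(e) forbidden (ΔS fails)
(f) forbidden (ΔL, ΔJ fail)
(g) allowed
(h) allowed
Total allowed: 3 of 8.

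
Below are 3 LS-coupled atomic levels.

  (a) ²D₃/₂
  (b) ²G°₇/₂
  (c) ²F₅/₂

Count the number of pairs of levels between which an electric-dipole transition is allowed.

(a)–(b): forbidden (ΔL, ΔJ).
(a)–(c): forbidden (parity).
(b)–(c): allowed.
Allowed pairs: 1 of 3.

1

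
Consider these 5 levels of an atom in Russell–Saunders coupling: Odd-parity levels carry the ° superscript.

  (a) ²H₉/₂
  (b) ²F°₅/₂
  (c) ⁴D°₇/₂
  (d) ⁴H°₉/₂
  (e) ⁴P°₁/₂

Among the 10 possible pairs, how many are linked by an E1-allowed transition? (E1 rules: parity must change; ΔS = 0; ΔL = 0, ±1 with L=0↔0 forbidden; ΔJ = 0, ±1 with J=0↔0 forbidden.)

(a)–(b): forbidden (ΔL, ΔJ).
(a)–(c): forbidden (ΔS, ΔL).
(a)–(d): forbidden (ΔS).
(a)–(e): forbidden (ΔS, ΔL, ΔJ).
(b)–(c): forbidden (parity, ΔS).
(b)–(d): forbidden (parity, ΔS, ΔL, ΔJ).
(b)–(e): forbidden (parity, ΔS, ΔL, ΔJ).
(c)–(d): forbidden (parity, ΔL).
(c)–(e): forbidden (parity, ΔJ).
(d)–(e): forbidden (parity, ΔL, ΔJ).
Allowed pairs: 0 of 10.

0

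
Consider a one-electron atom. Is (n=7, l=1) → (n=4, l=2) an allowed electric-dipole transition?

l: 1 → 2 (Δl = +1). Δl = ±1 ✓.
All E1 selection rules are satisfied.

allowed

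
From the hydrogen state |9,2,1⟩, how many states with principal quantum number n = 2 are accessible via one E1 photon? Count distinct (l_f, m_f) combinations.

2

E1 requires Δl = ±1, so l_f ∈ {1, 3}; with 0 ≤ l_f ≤ n_f−1 = 1, the allowed l_f values are {1}.
For l_f = 1: m_f ∈ {m_i−1, m_i, m_i+1} ∩ [−1, 1] = {0, 1} → 2 states.
Total: 2.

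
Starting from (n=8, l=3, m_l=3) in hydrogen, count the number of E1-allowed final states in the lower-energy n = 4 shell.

E1 requires Δl = ±1, so l_f ∈ {2, 4}; with 0 ≤ l_f ≤ n_f−1 = 3, the allowed l_f values are {2}.
For l_f = 2: m_f ∈ {m_i−1, m_i, m_i+1} ∩ [−2, 2] = {2} → 1 state.
Total: 1.

1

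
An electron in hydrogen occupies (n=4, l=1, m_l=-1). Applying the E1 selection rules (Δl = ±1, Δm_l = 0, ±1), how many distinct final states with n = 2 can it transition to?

1

E1 requires Δl = ±1, so l_f ∈ {0, 2}; with 0 ≤ l_f ≤ n_f−1 = 1, the allowed l_f values are {0}.
For l_f = 0: m_f ∈ {m_i−1, m_i, m_i+1} ∩ [−0, 0] = {0} → 1 state.
Total: 1.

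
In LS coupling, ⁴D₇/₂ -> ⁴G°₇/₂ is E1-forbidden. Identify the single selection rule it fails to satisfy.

Initial level: S=3/2, L=2, J=7/2, parity even. Final level: S=3/2, L=4, J=7/2, parity odd.
Parity must change: even → odd — ok.
ΔS = 0: S: 3/2 → 3/2 — ok.
ΔL = 0, ±1 (not L=0↔0): L: 2 → 4, ΔL = +2 — fails.
ΔJ = 0, ±1 (not J=0↔0): J: 7/2 → 7/2, ΔJ = +0 — ok.

the ΔL = 0, ±1 rule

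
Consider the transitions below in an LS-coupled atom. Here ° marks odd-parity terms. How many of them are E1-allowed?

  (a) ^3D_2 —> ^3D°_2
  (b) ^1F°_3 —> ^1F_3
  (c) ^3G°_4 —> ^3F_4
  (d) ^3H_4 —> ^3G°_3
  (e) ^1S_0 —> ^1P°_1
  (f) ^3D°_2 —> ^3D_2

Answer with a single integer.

6

(a) allowed
(b) allowed
(c) allowed
(d) allowed
(e) allowed
(f) allowed
Total allowed: 6 of 6.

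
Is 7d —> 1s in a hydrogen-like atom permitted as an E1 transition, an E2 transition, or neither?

E2

Δl = 0 − 2 = -2; l_i + l_f = 2.
E1 (Δl = ±1): not satisfied.
E2 (Δl = 0,±2, l_i+l_f ≥ 2): satisfied.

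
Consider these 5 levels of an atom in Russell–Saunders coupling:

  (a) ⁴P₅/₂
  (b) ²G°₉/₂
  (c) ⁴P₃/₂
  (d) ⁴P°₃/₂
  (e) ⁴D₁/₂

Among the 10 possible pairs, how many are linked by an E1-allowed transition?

3

(a)–(b): forbidden (ΔS, ΔL, ΔJ).
(a)–(c): forbidden (parity).
(a)–(d): allowed.
(a)–(e): forbidden (parity, ΔJ).
(b)–(c): forbidden (ΔS, ΔL, ΔJ).
(b)–(d): forbidden (parity, ΔS, ΔL, ΔJ).
(b)–(e): forbidden (ΔS, ΔL, ΔJ).
(c)–(d): allowed.
(c)–(e): forbidden (parity).
(d)–(e): allowed.
Allowed pairs: 3 of 10.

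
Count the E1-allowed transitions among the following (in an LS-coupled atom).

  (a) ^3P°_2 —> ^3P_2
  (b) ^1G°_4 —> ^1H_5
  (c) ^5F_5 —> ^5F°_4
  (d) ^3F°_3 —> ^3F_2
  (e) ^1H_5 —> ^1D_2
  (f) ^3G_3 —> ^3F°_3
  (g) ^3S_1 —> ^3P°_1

6

(a) allowed
(b) allowed
(c) allowed
(d) allowed
(e) forbidden (parity, ΔL, ΔJ fail)
(f) allowed
(g) allowed
Total allowed: 6 of 7.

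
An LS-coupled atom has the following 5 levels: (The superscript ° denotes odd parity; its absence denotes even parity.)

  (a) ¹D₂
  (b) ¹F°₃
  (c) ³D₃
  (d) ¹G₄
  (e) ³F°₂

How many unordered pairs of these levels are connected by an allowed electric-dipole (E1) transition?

3

(a)–(b): allowed.
(a)–(c): forbidden (parity, ΔS).
(a)–(d): forbidden (parity, ΔL, ΔJ).
(a)–(e): forbidden (ΔS).
(b)–(c): forbidden (ΔS).
(b)–(d): allowed.
(b)–(e): forbidden (parity, ΔS).
(c)–(d): forbidden (parity, ΔS, ΔL).
(c)–(e): allowed.
(d)–(e): forbidden (ΔS, ΔJ).
Allowed pairs: 3 of 10.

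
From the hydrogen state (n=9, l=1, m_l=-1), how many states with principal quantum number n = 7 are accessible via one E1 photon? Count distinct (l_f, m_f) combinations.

4

E1 requires Δl = ±1, so l_f ∈ {0, 2}; with 0 ≤ l_f ≤ n_f−1 = 6, the allowed l_f values are {0, 2}.
For l_f = 0: m_f ∈ {m_i−1, m_i, m_i+1} ∩ [−0, 0] = {0} → 1 state.
For l_f = 2: m_f ∈ {m_i−1, m_i, m_i+1} ∩ [−2, 2] = {-2, -1, 0} → 3 states.
Total: 4.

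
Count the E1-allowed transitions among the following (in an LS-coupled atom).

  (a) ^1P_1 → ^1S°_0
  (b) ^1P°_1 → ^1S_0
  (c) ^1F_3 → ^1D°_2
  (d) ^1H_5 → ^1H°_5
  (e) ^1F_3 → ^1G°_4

(a) allowed
(b) allowed
(c) allowed
(d) allowed
(e) allowed
Total allowed: 5 of 5.

5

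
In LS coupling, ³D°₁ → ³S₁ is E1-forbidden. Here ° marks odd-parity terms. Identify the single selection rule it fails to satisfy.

Initial level: S=1, L=2, J=1, parity odd. Final level: S=1, L=0, J=1, parity even.
Parity must change: odd → even — satisfied.
ΔS = 0: S: 1 → 1 — satisfied.
ΔL = 0, ±1 (not L=0↔0): L: 2 → 0, ΔL = -2 — violated.
ΔJ = 0, ±1 (not J=0↔0): J: 1 → 1, ΔJ = +0 — satisfied.

the ΔL = 0, ±1 rule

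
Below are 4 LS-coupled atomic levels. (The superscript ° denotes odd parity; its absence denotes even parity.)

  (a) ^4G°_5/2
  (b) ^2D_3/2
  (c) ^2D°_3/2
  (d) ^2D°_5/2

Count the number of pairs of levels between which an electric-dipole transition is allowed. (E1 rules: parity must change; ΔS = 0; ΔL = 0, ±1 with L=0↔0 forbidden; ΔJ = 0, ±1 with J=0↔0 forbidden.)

(a)–(b): forbidden (ΔS, ΔL).
(a)–(c): forbidden (parity, ΔS, ΔL).
(a)–(d): forbidden (parity, ΔS, ΔL).
(b)–(c): allowed.
(b)–(d): allowed.
(c)–(d): forbidden (parity).
Allowed pairs: 2 of 6.

2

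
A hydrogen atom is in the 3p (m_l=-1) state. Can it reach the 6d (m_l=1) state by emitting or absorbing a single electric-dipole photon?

Initial l = 1, final l = 2, so Δl = +1. E1 requires Δl = ±1: ✓.
Δm_l = 1 − (-1) = +2. E1 requires Δm_l = 0, ±1: ✗.
The transition is electric-dipole forbidden.

forbidden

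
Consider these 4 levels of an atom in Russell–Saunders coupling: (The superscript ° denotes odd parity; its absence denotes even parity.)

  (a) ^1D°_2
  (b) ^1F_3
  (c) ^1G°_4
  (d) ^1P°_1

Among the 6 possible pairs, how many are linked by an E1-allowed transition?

(a)–(b): allowed.
(a)–(c): forbidden (parity, ΔL, ΔJ).
(a)–(d): forbidden (parity).
(b)–(c): allowed.
(b)–(d): forbidden (ΔL, ΔJ).
(c)–(d): forbidden (parity, ΔL, ΔJ).
Allowed pairs: 2 of 6.

2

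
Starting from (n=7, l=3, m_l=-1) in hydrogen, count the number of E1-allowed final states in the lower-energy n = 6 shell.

6

E1 requires Δl = ±1, so l_f ∈ {2, 4}; with 0 ≤ l_f ≤ n_f−1 = 5, the allowed l_f values are {2, 4}.
For l_f = 2: m_f ∈ {m_i−1, m_i, m_i+1} ∩ [−2, 2] = {-2, -1, 0} → 3 states.
For l_f = 4: m_f ∈ {m_i−1, m_i, m_i+1} ∩ [−4, 4] = {-2, -1, 0} → 3 states.
Total: 6.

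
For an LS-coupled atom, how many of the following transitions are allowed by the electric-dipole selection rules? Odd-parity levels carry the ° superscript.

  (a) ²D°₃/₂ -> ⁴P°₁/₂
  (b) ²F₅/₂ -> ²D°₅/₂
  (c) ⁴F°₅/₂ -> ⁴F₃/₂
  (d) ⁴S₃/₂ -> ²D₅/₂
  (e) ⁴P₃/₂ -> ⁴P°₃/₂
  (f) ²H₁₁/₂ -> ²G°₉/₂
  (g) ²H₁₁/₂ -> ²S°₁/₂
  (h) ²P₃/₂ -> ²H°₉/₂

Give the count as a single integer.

(a) forbidden (parity, ΔS fail)
(b) allowed
(c) allowed
(d) forbidden (parity, ΔS, ΔL fail)
(e) allowed
(f) allowed
(g) forbidden (ΔL, ΔJ fail)
(h) forbidden (ΔL, ΔJ fail)
Total allowed: 4 of 8.

4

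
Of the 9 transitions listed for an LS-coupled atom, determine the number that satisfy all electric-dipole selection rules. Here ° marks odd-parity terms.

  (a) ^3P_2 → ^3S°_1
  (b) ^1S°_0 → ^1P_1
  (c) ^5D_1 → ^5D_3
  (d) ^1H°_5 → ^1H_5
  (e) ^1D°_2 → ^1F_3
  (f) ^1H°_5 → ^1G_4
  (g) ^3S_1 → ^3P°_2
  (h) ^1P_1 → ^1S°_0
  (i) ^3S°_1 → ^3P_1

(a) allowed
(b) allowed
(c) forbidden (parity, ΔJ fail)
(d) allowed
(e) allowed
(f) allowed
(g) allowed
(h) allowed
(i) allowed
Total allowed: 8 of 9.

8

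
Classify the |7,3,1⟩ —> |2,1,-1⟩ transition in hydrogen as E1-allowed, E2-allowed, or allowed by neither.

E2

Δl = 1 − 3 = -2; l_i + l_f = 4.
Δm_l = -2.
E1 (Δl = ±1, |Δm_l| ≤ 1): not satisfied.
E2 (Δl = 0,±2, l_i+l_f ≥ 2, |Δm_l| ≤ 2): satisfied.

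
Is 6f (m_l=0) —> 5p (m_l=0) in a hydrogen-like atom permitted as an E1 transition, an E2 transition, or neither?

E2

Δl = 1 − 3 = -2; l_i + l_f = 4.
Δm_l = +0.
E1 (Δl = ±1, |Δm_l| ≤ 1): not satisfied.
E2 (Δl = 0,±2, l_i+l_f ≥ 2, |Δm_l| ≤ 2): satisfied.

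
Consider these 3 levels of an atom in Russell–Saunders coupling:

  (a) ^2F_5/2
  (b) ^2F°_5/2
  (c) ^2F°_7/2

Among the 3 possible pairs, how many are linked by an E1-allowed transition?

2

(a)–(b): allowed.
(a)–(c): allowed.
(b)–(c): forbidden (parity).
Allowed pairs: 2 of 3.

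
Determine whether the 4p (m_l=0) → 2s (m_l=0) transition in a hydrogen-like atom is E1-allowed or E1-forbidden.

Δl = 0 − 1 = -1; the E1 rule Δl = ±1 is ok.
Δm_l = 0 − (0) = +0. E1 requires Δm_l = 0, ±1: ok.
All E1 selection rules are satisfied.

allowed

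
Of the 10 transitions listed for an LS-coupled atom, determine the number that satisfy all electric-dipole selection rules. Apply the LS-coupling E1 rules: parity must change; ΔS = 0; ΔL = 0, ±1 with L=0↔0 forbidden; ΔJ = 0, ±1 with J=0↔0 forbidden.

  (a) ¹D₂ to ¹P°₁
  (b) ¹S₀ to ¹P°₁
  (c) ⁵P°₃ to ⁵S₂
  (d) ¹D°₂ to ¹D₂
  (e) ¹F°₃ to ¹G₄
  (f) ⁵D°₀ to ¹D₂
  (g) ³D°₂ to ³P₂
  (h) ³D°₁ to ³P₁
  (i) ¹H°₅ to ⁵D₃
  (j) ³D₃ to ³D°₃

(a) allowed
(b) allowed
(c) allowed
(d) allowed
(e) allowed
(f) forbidden (ΔS, ΔJ fail)
(g) allowed
(h) allowed
(i) forbidden (ΔS, ΔL, ΔJ fail)
(j) allowed
Total allowed: 8 of 10.

8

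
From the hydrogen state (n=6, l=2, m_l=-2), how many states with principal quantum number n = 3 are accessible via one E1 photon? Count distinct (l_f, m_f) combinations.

1

E1 requires Δl = ±1, so l_f ∈ {1, 3}; with 0 ≤ l_f ≤ n_f−1 = 2, the allowed l_f values are {1}.
For l_f = 1: m_f ∈ {m_i−1, m_i, m_i+1} ∩ [−1, 1] = {-1} → 1 state.
Total: 1.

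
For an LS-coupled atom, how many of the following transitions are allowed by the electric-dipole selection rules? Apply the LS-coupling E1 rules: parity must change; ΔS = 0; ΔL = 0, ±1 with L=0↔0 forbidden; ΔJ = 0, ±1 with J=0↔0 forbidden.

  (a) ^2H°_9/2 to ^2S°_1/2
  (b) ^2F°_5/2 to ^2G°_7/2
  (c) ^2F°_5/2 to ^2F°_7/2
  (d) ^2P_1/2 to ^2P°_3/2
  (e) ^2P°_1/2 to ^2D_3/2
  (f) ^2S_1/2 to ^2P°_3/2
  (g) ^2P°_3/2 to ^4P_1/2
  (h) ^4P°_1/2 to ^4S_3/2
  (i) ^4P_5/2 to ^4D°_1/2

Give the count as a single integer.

(a) forbidden (parity, ΔL, ΔJ fail)
(b) forbidden (parity fails)
(c) forbidden (parity fails)
(d) allowed
(e) allowed
(f) allowed
(g) forbidden (ΔS fails)
(h) allowed
(i) forbidden (ΔJ fails)
Total allowed: 4 of 9.

4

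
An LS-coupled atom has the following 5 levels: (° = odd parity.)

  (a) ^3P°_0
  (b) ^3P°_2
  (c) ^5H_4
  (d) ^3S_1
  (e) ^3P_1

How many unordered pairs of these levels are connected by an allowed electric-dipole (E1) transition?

(a)–(b): forbidden (parity, ΔJ).
(a)–(c): forbidden (ΔS, ΔL, ΔJ).
(a)–(d): allowed.
(a)–(e): allowed.
(b)–(c): forbidden (ΔS, ΔL, ΔJ).
(b)–(d): allowed.
(b)–(e): allowed.
(c)–(d): forbidden (parity, ΔS, ΔL, ΔJ).
(c)–(e): forbidden (parity, ΔS, ΔL, ΔJ).
(d)–(e): forbidden (parity).
Allowed pairs: 4 of 10.

4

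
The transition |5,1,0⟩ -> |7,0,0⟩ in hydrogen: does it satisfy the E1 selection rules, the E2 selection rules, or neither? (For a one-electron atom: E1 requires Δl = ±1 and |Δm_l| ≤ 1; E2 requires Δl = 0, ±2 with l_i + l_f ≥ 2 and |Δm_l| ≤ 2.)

Δl = 0 − 1 = -1; l_i + l_f = 1.
Δm_l = +0.
E1 (Δl = ±1, |Δm_l| ≤ 1): satisfied.
E2 (Δl = 0,±2, l_i+l_f ≥ 2, |Δm_l| ≤ 2): not satisfied.

E1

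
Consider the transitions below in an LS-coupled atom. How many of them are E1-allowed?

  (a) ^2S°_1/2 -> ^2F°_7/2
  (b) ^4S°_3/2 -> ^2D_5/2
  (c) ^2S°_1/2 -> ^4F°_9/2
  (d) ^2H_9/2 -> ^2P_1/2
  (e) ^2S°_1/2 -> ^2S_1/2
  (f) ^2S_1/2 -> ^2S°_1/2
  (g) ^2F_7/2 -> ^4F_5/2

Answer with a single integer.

(a) forbidden (parity, ΔL, ΔJ fail)
(b) forbidden (ΔS, ΔL fail)
(c) forbidden (parity, ΔS, ΔL, ΔJ fail)
(d) forbidden (parity, ΔL, ΔJ fail)
(e) forbidden (ΔL fails)
(f) forbidden (ΔL fails)
(g) forbidden (parity, ΔS fail)
Total allowed: 0 of 7.

0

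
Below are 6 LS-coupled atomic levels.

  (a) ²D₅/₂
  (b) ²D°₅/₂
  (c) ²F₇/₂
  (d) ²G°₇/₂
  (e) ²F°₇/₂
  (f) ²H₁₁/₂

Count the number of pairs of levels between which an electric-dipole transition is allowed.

5

(a)–(b): allowed.
(a)–(c): forbidden (parity).
(a)–(d): forbidden (ΔL).
(a)–(e): allowed.
(a)–(f): forbidden (parity, ΔL, ΔJ).
(b)–(c): allowed.
(b)–(d): forbidden (parity, ΔL).
(b)–(e): forbidden (parity).
(b)–(f): forbidden (ΔL, ΔJ).
(c)–(d): allowed.
(c)–(e): allowed.
(c)–(f): forbidden (parity, ΔL, ΔJ).
(d)–(e): forbidden (parity).
(d)–(f): forbidden (ΔJ).
(e)–(f): forbidden (ΔL, ΔJ).
Allowed pairs: 5 of 15.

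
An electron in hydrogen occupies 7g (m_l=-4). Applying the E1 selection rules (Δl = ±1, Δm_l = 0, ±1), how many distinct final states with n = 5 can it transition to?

1

E1 requires Δl = ±1, so l_f ∈ {3, 5}; with 0 ≤ l_f ≤ n_f−1 = 4, the allowed l_f values are {3}.
For l_f = 3: m_f ∈ {m_i−1, m_i, m_i+1} ∩ [−3, 3] = {-3} → 1 state.
Total: 1.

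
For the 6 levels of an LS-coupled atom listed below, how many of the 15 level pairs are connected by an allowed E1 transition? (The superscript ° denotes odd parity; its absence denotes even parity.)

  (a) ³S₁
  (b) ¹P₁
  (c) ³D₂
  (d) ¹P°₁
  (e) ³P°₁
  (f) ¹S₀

4

(a)–(b): forbidden (parity, ΔS).
(a)–(c): forbidden (parity, ΔL).
(a)–(d): forbidden (ΔS).
(a)–(e): allowed.
(a)–(f): forbidden (parity, ΔS, ΔL).
(b)–(c): forbidden (parity, ΔS).
(b)–(d): allowed.
(b)–(e): forbidden (ΔS).
(b)–(f): forbidden (parity).
(c)–(d): forbidden (ΔS).
(c)–(e): allowed.
(c)–(f): forbidden (parity, ΔS, ΔL, ΔJ).
(d)–(e): forbidden (parity, ΔS).
(d)–(f): allowed.
(e)–(f): forbidden (ΔS).
Allowed pairs: 4 of 15.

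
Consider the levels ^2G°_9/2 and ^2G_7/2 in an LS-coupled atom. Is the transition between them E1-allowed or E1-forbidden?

Initial level: S=1/2, L=4, J=9/2, parity odd. Final level: S=1/2, L=4, J=7/2, parity even.
Parity must change: odd → even — passes.
ΔS = 0: S: 1/2 → 1/2 — passes.
ΔL = 0, ±1 (not L=0↔0): L: 4 → 4, ΔL = +0 — passes.
ΔJ = 0, ±1 (not J=0↔0): J: 9/2 → 7/2, ΔJ = -1 — passes.
All four E1 rules are satisfied.

allowed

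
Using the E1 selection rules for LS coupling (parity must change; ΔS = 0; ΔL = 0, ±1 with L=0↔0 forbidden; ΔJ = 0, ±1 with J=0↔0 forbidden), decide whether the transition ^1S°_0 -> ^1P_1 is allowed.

Reading off the term symbols: S 0→0, L 0→1, J 0→1, parity odd→even.
Parity must change: odd → even — ✓.
ΔS = 0: S: 0 → 0 — ✓.
ΔL = 0, ±1 (not L=0↔0): L: 0 → 1, ΔL = +1 — ✓.
ΔJ = 0, ±1 (not J=0↔0): J: 0 → 1, ΔJ = +1 — ✓.
All four E1 rules are satisfied.

allowed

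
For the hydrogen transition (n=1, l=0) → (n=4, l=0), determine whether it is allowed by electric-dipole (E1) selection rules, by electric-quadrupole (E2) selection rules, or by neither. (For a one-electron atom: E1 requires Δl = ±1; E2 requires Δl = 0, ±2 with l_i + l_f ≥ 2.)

neither

Δl = 0 − 0 = +0; l_i + l_f = 0.
E1 (Δl = ±1): not satisfied.
E2 (Δl = 0,±2, l_i+l_f ≥ 2): not satisfied.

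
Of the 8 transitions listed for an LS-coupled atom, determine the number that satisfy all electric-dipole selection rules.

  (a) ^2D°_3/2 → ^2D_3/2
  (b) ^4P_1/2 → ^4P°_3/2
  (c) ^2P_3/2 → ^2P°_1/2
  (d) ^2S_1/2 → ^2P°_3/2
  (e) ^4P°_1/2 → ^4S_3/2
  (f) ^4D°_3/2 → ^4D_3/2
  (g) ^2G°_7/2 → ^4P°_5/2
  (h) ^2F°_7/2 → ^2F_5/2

(a) allowed
(b) allowed
(c) allowed
(d) allowed
(e) allowed
(f) allowed
(g) forbidden (parity, ΔS, ΔL fail)
(h) allowed
Total allowed: 7 of 8.

7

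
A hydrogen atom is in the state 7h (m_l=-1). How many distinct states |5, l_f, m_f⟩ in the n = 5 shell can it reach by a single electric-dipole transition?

E1 requires Δl = ±1, so l_f ∈ {4, 6}; with 0 ≤ l_f ≤ n_f−1 = 4, the allowed l_f values are {4}.
For l_f = 4: m_f ∈ {m_i−1, m_i, m_i+1} ∩ [−4, 4] = {-2, -1, 0} → 3 states.
Total: 3.

3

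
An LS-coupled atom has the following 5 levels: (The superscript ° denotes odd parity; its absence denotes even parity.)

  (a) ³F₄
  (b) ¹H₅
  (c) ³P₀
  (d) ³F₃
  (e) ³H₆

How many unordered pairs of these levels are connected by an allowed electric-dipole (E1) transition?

(a)–(b): forbidden (parity, ΔS, ΔL).
(a)–(c): forbidden (parity, ΔL, ΔJ).
(a)–(d): forbidden (parity).
(a)–(e): forbidden (parity, ΔL, ΔJ).
(b)–(c): forbidden (parity, ΔS, ΔL, ΔJ).
(b)–(d): forbidden (parity, ΔS, ΔL, ΔJ).
(b)–(e): forbidden (parity, ΔS).
(c)–(d): forbidden (parity, ΔL, ΔJ).
(c)–(e): forbidden (parity, ΔL, ΔJ).
(d)–(e): forbidden (parity, ΔL, ΔJ).
Allowed pairs: 0 of 10.

0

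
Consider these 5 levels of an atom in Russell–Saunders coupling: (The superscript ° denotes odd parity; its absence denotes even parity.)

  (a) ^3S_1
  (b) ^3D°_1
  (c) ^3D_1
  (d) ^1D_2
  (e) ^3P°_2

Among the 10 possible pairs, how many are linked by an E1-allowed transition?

3

(a)–(b): forbidden (ΔL).
(a)–(c): forbidden (parity, ΔL).
(a)–(d): forbidden (parity, ΔS, ΔL).
(a)–(e): allowed.
(b)–(c): allowed.
(b)–(d): forbidden (ΔS).
(b)–(e): forbidden (parity).
(c)–(d): forbidden (parity, ΔS).
(c)–(e): allowed.
(d)–(e): forbidden (ΔS).
Allowed pairs: 3 of 10.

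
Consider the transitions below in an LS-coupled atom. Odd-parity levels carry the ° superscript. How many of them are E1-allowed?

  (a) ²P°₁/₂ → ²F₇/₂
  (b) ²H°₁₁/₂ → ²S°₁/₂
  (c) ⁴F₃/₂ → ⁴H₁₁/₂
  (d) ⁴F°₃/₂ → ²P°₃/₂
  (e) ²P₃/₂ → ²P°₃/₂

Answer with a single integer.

(a) forbidden (ΔL, ΔJ fail)
(b) forbidden (parity, ΔL, ΔJ fail)
(c) forbidden (parity, ΔL, ΔJ fail)
(d) forbidden (parity, ΔS, ΔL fail)
(e) allowed
Total allowed: 1 of 5.

1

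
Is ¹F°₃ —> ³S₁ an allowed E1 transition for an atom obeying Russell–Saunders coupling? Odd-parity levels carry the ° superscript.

forbidden

Reading off the term symbols: S 0→1, L 3→0, J 3→1, parity odd→even.
Parity must change: odd → even — passes.
ΔS = 0: S: 0 → 1 — fails.
ΔL = 0, ±1 (not L=0↔0): L: 3 → 0, ΔL = -3 — fails.
ΔJ = 0, ±1 (not J=0↔0): J: 3 → 1, ΔJ = -2 — fails.
Rule(s) violated: ΔS, ΔL, ΔJ.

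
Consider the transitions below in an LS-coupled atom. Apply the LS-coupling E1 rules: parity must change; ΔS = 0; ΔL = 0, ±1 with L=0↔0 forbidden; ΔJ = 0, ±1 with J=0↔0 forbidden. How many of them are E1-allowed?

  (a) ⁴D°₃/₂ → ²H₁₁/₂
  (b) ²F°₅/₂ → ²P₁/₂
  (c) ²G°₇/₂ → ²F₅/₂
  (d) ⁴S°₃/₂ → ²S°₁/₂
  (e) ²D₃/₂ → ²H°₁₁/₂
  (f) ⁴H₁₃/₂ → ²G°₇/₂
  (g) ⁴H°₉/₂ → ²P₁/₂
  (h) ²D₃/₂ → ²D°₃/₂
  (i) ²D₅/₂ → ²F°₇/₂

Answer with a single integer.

3

(a) forbidden (ΔS, ΔL, ΔJ fail)
(b) forbidden (ΔL, ΔJ fail)
(c) allowed
(d) forbidden (parity, ΔS, ΔL fail)
(e) forbidden (ΔL, ΔJ fail)
(f) forbidden (ΔS, ΔJ fail)
(g) forbidden (ΔS, ΔL, ΔJ fail)
(h) allowed
(i) allowed
Total allowed: 3 of 9.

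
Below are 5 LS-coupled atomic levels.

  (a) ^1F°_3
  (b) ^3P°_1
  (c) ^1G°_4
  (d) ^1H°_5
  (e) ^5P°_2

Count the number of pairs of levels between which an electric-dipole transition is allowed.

(a)–(b): forbidden (parity, ΔS, ΔL, ΔJ).
(a)–(c): forbidden (parity).
(a)–(d): forbidden (parity, ΔL, ΔJ).
(a)–(e): forbidden (parity, ΔS, ΔL).
(b)–(c): forbidden (parity, ΔS, ΔL, ΔJ).
(b)–(d): forbidden (parity, ΔS, ΔL, ΔJ).
(b)–(e): forbidden (parity, ΔS).
(c)–(d): forbidden (parity).
(c)–(e): forbidden (parity, ΔS, ΔL, ΔJ).
(d)–(e): forbidden (parity, ΔS, ΔL, ΔJ).
Allowed pairs: 0 of 10.

0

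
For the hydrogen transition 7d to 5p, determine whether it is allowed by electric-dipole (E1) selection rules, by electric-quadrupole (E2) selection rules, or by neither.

E1

Δl = 1 − 2 = -1; l_i + l_f = 3.
E1 (Δl = ±1): satisfied.
E2 (Δl = 0,±2, l_i+l_f ≥ 2): not satisfied.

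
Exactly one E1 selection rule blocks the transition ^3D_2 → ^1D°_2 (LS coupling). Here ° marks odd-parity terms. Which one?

the ΔS = 0 rule

Reading off the term symbols: S 1→0, L 2→2, J 2→2, parity even→odd.
ΔS = 0: S: 1 → 0 — violated.
ΔJ = 0, ±1 (not J=0↔0): J: 2 → 2, ΔJ = +0 — satisfied.
Parity must change: even → odd — satisfied.
ΔL = 0, ±1 (not L=0↔0): L: 2 → 2, ΔL = +0 — satisfied.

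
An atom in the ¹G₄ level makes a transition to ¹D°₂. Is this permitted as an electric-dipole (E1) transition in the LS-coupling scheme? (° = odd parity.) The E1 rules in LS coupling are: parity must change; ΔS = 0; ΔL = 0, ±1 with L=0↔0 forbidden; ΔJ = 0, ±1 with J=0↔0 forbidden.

forbidden

Initial level: S=0, L=4, J=4, parity even. Final level: S=0, L=2, J=2, parity odd.
Parity must change: even → odd — passes.
ΔS = 0: S: 0 → 0 — passes.
ΔL = 0, ±1 (not L=0↔0): L: 4 → 2, ΔL = -2 — fails.
ΔJ = 0, ±1 (not J=0↔0): J: 4 → 2, ΔJ = -2 — fails.
Rule(s) violated: ΔL, ΔJ.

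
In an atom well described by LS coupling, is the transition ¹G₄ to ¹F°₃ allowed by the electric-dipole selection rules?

allowed

Parity must change: even → odd — passes.
ΔS = 0: S: 0 → 0 — passes.
ΔL = 0, ±1 (not L=0↔0): L: 4 → 3, ΔL = -1 — passes.
ΔJ = 0, ±1 (not J=0↔0): J: 4 → 3, ΔJ = -1 — passes.
All four E1 rules are satisfied.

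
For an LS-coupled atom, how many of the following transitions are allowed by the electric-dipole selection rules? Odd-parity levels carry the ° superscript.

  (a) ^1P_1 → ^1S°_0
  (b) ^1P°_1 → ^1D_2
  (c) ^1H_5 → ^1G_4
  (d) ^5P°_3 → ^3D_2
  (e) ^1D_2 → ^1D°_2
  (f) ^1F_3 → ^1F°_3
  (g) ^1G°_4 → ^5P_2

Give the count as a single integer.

4

(a) allowed
(b) allowed
(c) forbidden (parity fails)
(d) forbidden (ΔS fails)
(e) allowed
(f) allowed
(g) forbidden (ΔS, ΔL, ΔJ fail)
Total allowed: 4 of 7.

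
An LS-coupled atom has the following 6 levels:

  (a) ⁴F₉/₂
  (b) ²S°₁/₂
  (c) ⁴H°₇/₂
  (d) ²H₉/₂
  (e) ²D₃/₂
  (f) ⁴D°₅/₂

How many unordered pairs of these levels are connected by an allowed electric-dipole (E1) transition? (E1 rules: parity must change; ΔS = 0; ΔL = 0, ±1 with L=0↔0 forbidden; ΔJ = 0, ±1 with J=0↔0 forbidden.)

(a)–(b): forbidden (ΔS, ΔL, ΔJ).
(a)–(c): forbidden (ΔL).
(a)–(d): forbidden (parity, ΔS, ΔL).
(a)–(e): forbidden (parity, ΔS, ΔJ).
(a)–(f): forbidden (ΔJ).
(b)–(c): forbidden (parity, ΔS, ΔL, ΔJ).
(b)–(d): forbidden (ΔL, ΔJ).
(b)–(e): forbidden (ΔL).
(b)–(f): forbidden (parity, ΔS, ΔL, ΔJ).
(c)–(d): forbidden (ΔS).
(c)–(e): forbidden (ΔS, ΔL, ΔJ).
(c)–(f): forbidden (parity, ΔL).
(d)–(e): forbidden (parity, ΔL, ΔJ).
(d)–(f): forbidden (ΔS, ΔL, ΔJ).
(e)–(f): forbidden (ΔS).
Allowed pairs: 0 of 15.

0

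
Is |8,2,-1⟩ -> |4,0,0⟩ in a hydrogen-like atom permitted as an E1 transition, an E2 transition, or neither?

E2

Δl = 0 − 2 = -2; l_i + l_f = 2.
Δm_l = +1.
E1 (Δl = ±1, |Δm_l| ≤ 1): not satisfied.
E2 (Δl = 0,±2, l_i+l_f ≥ 2, |Δm_l| ≤ 2): satisfied.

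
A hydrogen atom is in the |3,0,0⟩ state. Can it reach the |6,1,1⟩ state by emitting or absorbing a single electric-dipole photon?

allowed

Initial l = 0, final l = 1, so Δl = +1. E1 requires Δl = ±1: satisfied.
m_l: 0 → 1 (Δm_l = +1). |Δm_l| ≤ 1 satisfied.
All E1 selection rules are satisfied.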